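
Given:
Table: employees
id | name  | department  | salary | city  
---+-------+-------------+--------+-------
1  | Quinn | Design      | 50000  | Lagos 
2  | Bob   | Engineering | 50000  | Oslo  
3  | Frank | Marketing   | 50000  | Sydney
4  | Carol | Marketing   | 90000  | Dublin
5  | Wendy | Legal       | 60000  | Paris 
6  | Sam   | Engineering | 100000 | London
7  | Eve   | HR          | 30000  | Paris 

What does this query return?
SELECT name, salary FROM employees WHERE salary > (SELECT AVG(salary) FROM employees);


Subquery: AVG(salary) = 61428.57
Filtering: salary > 61428.57
  Carol (90000) -> MATCH
  Sam (100000) -> MATCH


2 rows:
Carol, 90000
Sam, 100000


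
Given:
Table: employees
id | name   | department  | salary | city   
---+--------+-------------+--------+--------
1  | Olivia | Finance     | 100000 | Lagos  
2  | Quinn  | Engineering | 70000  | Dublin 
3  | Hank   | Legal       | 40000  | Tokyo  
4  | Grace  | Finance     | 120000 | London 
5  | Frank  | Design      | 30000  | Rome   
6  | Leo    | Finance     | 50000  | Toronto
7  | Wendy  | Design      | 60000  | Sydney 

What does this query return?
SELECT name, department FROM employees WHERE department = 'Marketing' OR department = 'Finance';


Filtering: department = 'Marketing' OR 'Finance'
Matching: 3 rows

3 rows:
Olivia, Finance
Grace, Finance
Leo, Finance


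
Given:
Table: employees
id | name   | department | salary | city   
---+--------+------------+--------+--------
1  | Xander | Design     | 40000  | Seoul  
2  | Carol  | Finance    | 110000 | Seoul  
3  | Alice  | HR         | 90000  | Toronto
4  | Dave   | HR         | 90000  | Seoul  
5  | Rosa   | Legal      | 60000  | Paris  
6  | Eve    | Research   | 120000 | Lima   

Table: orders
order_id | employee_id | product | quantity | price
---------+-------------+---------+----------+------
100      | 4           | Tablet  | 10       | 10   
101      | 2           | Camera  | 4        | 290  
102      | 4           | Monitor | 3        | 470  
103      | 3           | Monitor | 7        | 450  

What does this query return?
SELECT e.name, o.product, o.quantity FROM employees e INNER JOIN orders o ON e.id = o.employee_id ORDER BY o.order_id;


Joining employees.id = orders.employee_id:
  employee Dave (id=4) -> order Tablet
  employee Carol (id=2) -> order Camera
  employee Dave (id=4) -> order Monitor
  employee Alice (id=3) -> order Monitor


4 rows:
Dave, Tablet, 10
Carol, Camera, 4
Dave, Monitor, 3
Alice, Monitor, 7


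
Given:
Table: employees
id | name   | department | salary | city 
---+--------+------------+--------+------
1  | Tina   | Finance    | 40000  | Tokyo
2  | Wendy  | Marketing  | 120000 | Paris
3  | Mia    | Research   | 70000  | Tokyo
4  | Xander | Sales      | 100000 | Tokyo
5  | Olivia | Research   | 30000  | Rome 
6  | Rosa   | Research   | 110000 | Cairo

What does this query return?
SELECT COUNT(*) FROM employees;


COUNT(*) counts all rows

6


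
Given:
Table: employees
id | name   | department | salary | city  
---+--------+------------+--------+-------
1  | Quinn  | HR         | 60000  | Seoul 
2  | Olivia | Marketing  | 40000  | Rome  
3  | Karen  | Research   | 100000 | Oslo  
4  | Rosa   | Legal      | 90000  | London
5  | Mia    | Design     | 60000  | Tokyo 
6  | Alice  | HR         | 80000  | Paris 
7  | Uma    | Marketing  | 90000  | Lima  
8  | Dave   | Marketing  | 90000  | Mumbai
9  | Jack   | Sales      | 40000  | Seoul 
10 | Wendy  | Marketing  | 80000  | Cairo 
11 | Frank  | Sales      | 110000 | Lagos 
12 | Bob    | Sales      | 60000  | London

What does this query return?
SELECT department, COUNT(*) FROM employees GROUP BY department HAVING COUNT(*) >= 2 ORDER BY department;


Groups with count >= 2:
  HR: 2 -> PASS
  Marketing: 4 -> PASS
  Sales: 3 -> PASS
  Design: 1 -> filtered out
  Legal: 1 -> filtered out
  Research: 1 -> filtered out


3 groups:
HR, 2
Marketing, 4
Sales, 3


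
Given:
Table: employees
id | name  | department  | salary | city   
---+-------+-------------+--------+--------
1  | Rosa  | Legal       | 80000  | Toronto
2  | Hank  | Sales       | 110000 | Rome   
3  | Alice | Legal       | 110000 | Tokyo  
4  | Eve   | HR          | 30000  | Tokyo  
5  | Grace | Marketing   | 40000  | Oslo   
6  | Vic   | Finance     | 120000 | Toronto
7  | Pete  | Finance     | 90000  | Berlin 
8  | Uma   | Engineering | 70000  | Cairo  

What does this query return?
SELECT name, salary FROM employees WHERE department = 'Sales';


Filtering: department = 'Sales'
Matching rows: 1

1 rows:
Hank, 110000


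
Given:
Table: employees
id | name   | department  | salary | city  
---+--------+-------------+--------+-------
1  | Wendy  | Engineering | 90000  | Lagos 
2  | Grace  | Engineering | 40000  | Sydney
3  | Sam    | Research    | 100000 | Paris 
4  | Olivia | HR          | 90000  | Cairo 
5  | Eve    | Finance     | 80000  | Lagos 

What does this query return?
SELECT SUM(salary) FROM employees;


SUM(salary) = 90000 + 40000 + 100000 + 90000 + 80000 = 400000

400000


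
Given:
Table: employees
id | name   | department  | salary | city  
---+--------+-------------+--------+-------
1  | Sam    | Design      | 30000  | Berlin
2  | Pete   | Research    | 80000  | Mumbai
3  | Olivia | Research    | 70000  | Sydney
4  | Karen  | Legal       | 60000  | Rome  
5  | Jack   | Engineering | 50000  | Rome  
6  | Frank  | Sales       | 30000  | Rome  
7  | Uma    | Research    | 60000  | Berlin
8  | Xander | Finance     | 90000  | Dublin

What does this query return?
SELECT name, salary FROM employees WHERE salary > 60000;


Filtering: salary > 60000
Matching: 3 rows

3 rows:
Pete, 80000
Olivia, 70000
Xander, 90000


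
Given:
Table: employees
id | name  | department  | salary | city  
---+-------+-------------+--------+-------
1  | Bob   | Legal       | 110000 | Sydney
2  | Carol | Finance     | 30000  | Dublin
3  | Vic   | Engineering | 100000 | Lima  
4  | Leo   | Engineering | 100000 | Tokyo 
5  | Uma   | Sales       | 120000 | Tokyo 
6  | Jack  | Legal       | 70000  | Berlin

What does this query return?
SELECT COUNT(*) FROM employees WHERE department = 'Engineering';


Counting rows where department = 'Engineering'
  Vic -> MATCH
  Leo -> MATCH


2


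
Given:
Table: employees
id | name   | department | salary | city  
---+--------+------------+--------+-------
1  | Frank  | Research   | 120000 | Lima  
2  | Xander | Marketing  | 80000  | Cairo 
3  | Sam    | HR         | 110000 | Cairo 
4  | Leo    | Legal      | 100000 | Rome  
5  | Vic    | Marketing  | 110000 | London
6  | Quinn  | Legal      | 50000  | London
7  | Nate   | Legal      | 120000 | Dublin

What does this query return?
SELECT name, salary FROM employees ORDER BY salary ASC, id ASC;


Sorting by salary ASC, then id ASC for ties

7 rows:
Quinn, 50000
Xander, 80000
Leo, 100000
Sam, 110000
Vic, 110000
Frank, 120000
Nate, 120000


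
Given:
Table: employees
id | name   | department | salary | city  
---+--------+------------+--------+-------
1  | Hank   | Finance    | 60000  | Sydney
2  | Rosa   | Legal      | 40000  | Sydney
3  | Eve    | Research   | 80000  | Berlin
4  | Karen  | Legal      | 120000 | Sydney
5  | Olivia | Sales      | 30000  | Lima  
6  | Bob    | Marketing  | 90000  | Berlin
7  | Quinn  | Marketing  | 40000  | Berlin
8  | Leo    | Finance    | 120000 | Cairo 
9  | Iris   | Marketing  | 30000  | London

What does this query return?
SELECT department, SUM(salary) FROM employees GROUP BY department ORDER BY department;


Summing salary within each department:
  Finance: 60000 + 120000 = 180000
  Legal: 40000 + 120000 = 160000
  Marketing: 90000 + 40000 + 30000 = 160000
  Research: 80000 = 80000
  Sales: 30000 = 30000


5 groups:
Finance, 180000
Legal, 160000
Marketing, 160000
Research, 80000
Sales, 30000


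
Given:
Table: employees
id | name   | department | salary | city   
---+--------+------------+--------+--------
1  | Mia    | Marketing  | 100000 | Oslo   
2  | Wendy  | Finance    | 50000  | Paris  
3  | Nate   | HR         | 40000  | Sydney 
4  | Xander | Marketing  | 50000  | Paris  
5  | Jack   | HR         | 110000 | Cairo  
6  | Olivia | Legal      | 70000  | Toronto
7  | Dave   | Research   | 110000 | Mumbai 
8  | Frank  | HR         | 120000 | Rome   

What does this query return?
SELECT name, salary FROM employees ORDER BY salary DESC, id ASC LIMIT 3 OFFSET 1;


Sort by salary DESC (id ASC tiebreak), then skip 1 and take 3
Rows 2 through 4

3 rows:
Jack, 110000
Dave, 110000
Mia, 100000


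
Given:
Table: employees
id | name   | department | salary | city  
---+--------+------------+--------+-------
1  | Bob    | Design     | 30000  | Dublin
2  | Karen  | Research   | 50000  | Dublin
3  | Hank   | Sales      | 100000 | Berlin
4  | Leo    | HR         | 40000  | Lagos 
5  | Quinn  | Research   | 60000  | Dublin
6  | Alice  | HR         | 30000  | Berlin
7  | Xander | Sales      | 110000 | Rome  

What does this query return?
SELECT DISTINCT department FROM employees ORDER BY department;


All 'department' values (row order): Design, Research, Sales, HR, Research, HR, Sales
Removing duplicates leaves 4 unique value(s).

4 values:
Design
HR
Research
Sales


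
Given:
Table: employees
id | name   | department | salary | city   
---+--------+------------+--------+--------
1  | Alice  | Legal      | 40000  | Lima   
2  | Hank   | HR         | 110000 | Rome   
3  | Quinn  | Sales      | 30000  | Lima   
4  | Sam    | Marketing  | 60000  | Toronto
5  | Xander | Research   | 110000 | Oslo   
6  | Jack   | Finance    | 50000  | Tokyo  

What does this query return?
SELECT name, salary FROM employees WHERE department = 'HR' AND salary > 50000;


Filtering: department = 'HR' AND salary > 50000
Matching: 1 rows

1 rows:
Hank, 110000


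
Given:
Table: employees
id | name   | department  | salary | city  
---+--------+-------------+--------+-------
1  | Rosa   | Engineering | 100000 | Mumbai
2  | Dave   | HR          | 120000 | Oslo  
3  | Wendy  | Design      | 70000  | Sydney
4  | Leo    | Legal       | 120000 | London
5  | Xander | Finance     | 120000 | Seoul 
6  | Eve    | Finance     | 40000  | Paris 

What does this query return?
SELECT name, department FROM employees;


Projecting columns: name, department

6 rows:
Rosa, Engineering
Dave, HR
Wendy, Design
Leo, Legal
Xander, Finance
Eve, Finance


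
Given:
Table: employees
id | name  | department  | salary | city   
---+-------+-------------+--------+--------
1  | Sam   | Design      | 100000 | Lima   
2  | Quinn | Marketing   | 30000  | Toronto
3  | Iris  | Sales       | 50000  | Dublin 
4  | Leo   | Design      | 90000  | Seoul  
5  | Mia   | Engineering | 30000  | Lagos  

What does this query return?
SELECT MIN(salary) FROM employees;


Salaries: 100000, 30000, 50000, 90000, 30000
MIN = 30000

30000


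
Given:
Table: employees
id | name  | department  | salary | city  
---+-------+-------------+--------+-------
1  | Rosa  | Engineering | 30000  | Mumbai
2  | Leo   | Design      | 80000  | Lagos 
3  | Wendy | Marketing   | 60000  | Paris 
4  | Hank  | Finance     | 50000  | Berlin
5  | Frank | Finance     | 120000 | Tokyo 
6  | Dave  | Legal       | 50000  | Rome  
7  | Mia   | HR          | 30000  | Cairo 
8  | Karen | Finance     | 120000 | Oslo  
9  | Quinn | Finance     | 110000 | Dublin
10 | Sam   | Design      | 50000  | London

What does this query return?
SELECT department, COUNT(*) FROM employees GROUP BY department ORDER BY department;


Assigning each row to its department group:
  Rosa -> Engineering
  Leo -> Design
  Wendy -> Marketing
  Hank -> Finance
  Frank -> Finance
  Dave -> Legal
  Mia -> HR
  Karen -> Finance
  Quinn -> Finance
  Sam -> Design


6 groups:
Design, 2
Engineering, 1
Finance, 4
HR, 1
Legal, 1
Marketing, 1


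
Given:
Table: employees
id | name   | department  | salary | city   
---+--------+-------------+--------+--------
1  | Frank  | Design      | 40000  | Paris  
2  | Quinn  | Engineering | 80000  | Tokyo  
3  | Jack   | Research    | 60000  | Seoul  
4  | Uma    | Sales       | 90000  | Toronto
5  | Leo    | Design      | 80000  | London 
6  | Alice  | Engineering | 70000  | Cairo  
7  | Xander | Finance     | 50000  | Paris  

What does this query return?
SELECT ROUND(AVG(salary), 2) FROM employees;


SUM(salary) = 470000
COUNT = 7
ROUND(AVG, 2) = ROUND(470000 / 7, 2) = 67142.86

67142.86


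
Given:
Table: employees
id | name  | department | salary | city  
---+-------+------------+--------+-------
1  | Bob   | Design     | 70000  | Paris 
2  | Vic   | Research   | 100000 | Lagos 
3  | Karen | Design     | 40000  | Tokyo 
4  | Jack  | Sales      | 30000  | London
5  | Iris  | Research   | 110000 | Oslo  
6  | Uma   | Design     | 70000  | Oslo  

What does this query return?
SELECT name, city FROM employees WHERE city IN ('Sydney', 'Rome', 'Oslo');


Filtering: city IN ('Sydney', 'Rome', 'Oslo')
Matching: 2 rows

2 rows:
Iris, Oslo
Uma, Oslo


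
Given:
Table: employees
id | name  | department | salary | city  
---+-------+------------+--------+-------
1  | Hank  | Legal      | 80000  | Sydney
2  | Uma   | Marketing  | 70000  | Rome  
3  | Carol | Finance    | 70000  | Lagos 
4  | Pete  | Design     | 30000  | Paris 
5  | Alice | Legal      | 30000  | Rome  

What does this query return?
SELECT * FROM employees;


SELECT * returns all 5 rows with all columns

5 rows:
1, Hank, Legal, 80000, Sydney
2, Uma, Marketing, 70000, Rome
3, Carol, Finance, 70000, Lagos
4, Pete, Design, 30000, Paris
5, Alice, Legal, 30000, Rome


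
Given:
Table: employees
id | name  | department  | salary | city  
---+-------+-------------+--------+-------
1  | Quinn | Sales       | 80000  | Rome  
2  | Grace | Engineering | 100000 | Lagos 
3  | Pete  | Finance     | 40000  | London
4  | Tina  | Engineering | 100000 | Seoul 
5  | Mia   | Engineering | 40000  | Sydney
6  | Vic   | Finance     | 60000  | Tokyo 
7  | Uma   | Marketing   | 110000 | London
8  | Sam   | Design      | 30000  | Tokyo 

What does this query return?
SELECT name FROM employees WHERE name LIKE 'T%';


LIKE 'T%' matches names starting with 'T'
Matching: 1

1 rows:
Tina


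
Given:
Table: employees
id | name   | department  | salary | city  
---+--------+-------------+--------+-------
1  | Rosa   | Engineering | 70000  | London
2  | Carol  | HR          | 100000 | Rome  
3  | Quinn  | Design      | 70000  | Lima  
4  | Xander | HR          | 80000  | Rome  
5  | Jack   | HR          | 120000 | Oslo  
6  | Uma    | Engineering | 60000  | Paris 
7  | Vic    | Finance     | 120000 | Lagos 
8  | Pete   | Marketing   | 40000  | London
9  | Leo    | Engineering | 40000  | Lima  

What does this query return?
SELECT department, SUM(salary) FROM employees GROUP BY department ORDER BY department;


Summing salary within each department:
  Design: 70000 = 70000
  Engineering: 70000 + 60000 + 40000 = 170000
  Finance: 120000 = 120000
  HR: 100000 + 80000 + 120000 = 300000
  Marketing: 40000 = 40000


5 groups:
Design, 70000
Engineering, 170000
Finance, 120000
HR, 300000
Marketing, 40000


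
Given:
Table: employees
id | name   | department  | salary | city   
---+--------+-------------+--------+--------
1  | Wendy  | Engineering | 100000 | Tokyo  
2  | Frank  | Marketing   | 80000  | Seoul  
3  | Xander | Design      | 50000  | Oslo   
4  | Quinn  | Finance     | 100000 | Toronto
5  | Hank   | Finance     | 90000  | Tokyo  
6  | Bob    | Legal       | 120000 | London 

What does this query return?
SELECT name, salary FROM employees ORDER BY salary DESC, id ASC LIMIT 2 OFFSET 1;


Sort by salary DESC (id ASC tiebreak), then skip 1 and take 2
Rows 2 through 3

2 rows:
Wendy, 100000
Quinn, 100000


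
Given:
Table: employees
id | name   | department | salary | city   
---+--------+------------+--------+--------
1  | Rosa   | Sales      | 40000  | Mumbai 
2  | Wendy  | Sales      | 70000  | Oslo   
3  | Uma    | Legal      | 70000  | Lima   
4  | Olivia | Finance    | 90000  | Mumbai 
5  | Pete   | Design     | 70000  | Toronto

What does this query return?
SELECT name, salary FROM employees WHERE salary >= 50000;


Filtering: salary >= 50000
Matching: 4 rows

4 rows:
Wendy, 70000
Uma, 70000
Olivia, 90000
Pete, 70000


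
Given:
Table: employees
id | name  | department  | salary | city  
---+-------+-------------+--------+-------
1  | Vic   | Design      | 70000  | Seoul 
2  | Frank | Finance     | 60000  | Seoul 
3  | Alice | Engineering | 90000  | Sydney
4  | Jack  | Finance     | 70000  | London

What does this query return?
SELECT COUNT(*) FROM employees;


COUNT(*) counts all rows

4


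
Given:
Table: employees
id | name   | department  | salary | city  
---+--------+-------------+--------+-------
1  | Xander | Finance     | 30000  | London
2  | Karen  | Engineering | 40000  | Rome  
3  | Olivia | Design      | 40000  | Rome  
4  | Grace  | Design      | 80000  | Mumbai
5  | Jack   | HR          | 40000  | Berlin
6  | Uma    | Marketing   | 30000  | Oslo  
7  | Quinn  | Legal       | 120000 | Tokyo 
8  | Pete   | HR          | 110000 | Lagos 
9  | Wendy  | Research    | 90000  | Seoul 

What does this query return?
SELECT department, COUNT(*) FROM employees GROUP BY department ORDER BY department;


Assigning each row to its department group:
  Xander -> Finance
  Karen -> Engineering
  Olivia -> Design
  Grace -> Design
  Jack -> HR
  Uma -> Marketing
  Quinn -> Legal
  Pete -> HR
  Wendy -> Research


7 groups:
Design, 2
Engineering, 1
Finance, 1
HR, 2
Legal, 1
Marketing, 1
Research, 1


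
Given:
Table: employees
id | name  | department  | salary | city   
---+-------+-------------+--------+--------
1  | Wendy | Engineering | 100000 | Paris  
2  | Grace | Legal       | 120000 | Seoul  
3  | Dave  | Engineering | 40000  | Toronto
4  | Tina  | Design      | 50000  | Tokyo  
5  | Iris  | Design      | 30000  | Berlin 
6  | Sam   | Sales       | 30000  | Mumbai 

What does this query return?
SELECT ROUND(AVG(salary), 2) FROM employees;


SUM(salary) = 370000
COUNT = 6
ROUND(AVG, 2) = ROUND(370000 / 6, 2) = 61666.67

61666.67


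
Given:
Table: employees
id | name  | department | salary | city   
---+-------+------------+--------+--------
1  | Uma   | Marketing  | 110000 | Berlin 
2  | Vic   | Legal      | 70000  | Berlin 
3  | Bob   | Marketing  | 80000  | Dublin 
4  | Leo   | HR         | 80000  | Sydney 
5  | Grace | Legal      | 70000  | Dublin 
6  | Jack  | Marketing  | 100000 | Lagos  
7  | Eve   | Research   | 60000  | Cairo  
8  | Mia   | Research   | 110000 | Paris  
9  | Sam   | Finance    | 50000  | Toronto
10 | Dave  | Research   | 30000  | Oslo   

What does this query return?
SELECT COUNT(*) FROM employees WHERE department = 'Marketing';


Counting rows where department = 'Marketing'
  Uma -> MATCH
  Bob -> MATCH
  Jack -> MATCH


3


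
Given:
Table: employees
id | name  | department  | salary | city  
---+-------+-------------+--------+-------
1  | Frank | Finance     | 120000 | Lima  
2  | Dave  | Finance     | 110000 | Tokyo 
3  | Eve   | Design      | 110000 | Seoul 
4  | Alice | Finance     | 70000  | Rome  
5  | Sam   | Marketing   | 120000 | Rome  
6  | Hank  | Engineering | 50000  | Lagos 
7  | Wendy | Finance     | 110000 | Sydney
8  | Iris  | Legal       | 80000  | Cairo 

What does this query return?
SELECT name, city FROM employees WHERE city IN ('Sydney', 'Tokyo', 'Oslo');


Filtering: city IN ('Sydney', 'Tokyo', 'Oslo')
Matching: 2 rows

2 rows:
Dave, Tokyo
Wendy, Sydney


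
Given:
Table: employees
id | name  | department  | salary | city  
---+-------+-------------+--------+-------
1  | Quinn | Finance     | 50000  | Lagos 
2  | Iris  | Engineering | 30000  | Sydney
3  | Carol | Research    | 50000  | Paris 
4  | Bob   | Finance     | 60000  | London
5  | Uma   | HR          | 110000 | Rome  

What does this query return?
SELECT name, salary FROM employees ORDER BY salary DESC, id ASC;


Sorting by salary DESC, then id ASC for ties

5 rows:
Uma, 110000
Bob, 60000
Quinn, 50000
Carol, 50000
Iris, 30000


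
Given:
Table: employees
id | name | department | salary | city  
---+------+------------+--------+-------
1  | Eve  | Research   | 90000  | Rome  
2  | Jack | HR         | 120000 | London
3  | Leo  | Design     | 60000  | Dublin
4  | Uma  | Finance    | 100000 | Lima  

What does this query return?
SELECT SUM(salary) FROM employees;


SUM(salary) = 90000 + 120000 + 60000 + 100000 = 370000

370000


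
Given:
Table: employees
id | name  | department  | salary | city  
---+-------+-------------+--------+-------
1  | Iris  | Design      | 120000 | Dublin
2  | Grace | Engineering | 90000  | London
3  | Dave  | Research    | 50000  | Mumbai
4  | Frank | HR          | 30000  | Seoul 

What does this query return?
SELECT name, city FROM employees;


Projecting columns: name, city

4 rows:
Iris, Dublin
Grace, London
Dave, Mumbai
Frank, Seoul


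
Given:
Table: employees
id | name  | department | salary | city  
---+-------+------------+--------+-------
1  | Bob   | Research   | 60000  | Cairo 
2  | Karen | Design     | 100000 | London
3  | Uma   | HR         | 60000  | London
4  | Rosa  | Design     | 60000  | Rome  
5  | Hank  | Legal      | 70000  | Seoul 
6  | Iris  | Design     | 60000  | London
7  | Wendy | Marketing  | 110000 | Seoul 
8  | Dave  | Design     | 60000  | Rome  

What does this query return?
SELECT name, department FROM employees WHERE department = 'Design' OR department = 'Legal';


Filtering: department = 'Design' OR 'Legal'
Matching: 5 rows

5 rows:
Karen, Design
Rosa, Design
Hank, Legal
Iris, Design
Dave, Design


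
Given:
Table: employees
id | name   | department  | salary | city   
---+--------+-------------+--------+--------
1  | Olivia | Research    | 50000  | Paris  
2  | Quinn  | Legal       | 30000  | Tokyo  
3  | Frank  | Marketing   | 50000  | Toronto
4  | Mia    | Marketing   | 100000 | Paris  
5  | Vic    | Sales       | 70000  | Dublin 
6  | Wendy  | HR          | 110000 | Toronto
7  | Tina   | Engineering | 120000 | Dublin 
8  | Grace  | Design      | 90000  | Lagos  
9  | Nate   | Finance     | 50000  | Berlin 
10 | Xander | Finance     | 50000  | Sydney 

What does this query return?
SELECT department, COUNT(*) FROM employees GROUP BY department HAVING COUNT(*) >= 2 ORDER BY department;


Groups with count >= 2:
  Finance: 2 -> PASS
  Marketing: 2 -> PASS
  Design: 1 -> filtered out
  Engineering: 1 -> filtered out
  HR: 1 -> filtered out
  Legal: 1 -> filtered out
  Research: 1 -> filtered out
  Sales: 1 -> filtered out


2 groups:
Finance, 2
Marketing, 2


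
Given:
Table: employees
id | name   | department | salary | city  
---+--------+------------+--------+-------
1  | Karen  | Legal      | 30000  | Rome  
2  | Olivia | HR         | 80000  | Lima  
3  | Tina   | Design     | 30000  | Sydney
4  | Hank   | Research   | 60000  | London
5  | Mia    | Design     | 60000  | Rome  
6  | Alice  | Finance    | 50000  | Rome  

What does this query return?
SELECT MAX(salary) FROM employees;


Salaries: 30000, 80000, 30000, 60000, 60000, 50000
MAX = 80000

80000


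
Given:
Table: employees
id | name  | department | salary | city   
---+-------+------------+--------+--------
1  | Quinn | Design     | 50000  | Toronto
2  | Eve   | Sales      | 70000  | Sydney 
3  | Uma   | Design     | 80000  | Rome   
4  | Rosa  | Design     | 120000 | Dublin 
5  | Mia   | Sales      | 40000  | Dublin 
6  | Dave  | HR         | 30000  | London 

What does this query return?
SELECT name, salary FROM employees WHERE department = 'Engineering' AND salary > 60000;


Filtering: department = 'Engineering' AND salary > 60000
Matching: 0 rows

Empty result set (0 rows)


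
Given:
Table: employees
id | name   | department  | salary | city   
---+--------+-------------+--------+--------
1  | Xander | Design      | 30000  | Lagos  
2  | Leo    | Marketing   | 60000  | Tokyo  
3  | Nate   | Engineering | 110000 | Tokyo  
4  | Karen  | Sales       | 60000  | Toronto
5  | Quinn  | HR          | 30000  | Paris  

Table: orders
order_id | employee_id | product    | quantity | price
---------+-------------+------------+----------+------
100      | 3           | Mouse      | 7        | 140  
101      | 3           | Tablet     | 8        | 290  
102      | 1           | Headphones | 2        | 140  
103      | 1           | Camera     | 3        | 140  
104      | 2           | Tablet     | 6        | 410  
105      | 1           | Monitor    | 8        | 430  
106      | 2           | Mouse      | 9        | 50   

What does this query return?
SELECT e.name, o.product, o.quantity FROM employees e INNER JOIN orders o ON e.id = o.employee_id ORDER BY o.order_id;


Joining employees.id = orders.employee_id:
  employee Nate (id=3) -> order Mouse
  employee Nate (id=3) -> order Tablet
  employee Xander (id=1) -> order Headphones
  employee Xander (id=1) -> order Camera
  employee Leo (id=2) -> order Tablet
  employee Xander (id=1) -> order Monitor
  employee Leo (id=2) -> order Mouse


7 rows:
Nate, Mouse, 7
Nate, Tablet, 8
Xander, Headphones, 2
Xander, Camera, 3
Leo, Tablet, 6
Xander, Monitor, 8
Leo, Mouse, 9


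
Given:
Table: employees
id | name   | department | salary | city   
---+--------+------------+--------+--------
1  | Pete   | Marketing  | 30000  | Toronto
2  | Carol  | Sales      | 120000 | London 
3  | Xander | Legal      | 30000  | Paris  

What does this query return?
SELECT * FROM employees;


SELECT * returns all 3 rows with all columns

3 rows:
1, Pete, Marketing, 30000, Toronto
2, Carol, Sales, 120000, London
3, Xander, Legal, 30000, Paris


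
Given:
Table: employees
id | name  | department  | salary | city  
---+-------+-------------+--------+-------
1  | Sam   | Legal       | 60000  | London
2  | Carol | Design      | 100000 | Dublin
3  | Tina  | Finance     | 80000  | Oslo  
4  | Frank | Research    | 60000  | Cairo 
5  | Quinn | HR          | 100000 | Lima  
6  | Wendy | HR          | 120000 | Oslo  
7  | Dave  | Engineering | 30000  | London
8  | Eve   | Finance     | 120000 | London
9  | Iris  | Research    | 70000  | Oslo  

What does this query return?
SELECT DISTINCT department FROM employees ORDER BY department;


All 'department' values (row order): Legal, Design, Finance, Research, HR, HR, Engineering, Finance, Research
Removing duplicates leaves 6 unique value(s).

6 values:
Design
Engineering
Finance
HR
Legal
Research


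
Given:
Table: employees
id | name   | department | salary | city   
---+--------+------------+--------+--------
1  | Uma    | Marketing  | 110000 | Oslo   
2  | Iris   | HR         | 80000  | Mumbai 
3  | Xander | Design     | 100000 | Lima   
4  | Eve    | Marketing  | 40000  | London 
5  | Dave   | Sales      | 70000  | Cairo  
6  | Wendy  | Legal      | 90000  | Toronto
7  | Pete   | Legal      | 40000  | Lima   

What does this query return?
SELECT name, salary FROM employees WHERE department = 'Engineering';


Filtering: department = 'Engineering'
Matching rows: 0

Empty result set (0 rows)


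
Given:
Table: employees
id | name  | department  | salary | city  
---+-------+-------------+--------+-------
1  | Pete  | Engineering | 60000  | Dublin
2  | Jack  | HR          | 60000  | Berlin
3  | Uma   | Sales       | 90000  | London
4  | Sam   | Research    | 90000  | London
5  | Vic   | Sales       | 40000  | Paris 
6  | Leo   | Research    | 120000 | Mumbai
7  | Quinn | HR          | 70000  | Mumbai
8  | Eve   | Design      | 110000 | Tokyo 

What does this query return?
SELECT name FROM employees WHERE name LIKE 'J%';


LIKE 'J%' matches names starting with 'J'
Matching: 1

1 rows:
Jack


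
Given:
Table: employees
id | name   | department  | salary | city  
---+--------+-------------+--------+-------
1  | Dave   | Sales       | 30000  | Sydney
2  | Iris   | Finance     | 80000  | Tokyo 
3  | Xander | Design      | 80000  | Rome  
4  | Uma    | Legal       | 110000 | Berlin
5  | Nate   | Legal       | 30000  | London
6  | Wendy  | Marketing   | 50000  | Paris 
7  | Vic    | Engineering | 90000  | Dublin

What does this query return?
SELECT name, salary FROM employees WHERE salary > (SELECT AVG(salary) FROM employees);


Subquery: AVG(salary) = 67142.86
Filtering: salary > 67142.86
  Iris (80000) -> MATCH
  Xander (80000) -> MATCH
  Uma (110000) -> MATCH
  Vic (90000) -> MATCH


4 rows:
Iris, 80000
Xander, 80000
Uma, 110000
Vic, 90000


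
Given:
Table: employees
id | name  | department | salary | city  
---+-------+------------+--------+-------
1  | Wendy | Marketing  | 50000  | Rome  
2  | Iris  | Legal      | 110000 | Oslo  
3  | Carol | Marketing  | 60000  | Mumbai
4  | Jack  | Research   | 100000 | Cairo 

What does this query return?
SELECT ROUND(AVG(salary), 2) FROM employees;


SUM(salary) = 320000
COUNT = 4
ROUND(AVG, 2) = ROUND(320000 / 4, 2) = 80000.0

80000.0


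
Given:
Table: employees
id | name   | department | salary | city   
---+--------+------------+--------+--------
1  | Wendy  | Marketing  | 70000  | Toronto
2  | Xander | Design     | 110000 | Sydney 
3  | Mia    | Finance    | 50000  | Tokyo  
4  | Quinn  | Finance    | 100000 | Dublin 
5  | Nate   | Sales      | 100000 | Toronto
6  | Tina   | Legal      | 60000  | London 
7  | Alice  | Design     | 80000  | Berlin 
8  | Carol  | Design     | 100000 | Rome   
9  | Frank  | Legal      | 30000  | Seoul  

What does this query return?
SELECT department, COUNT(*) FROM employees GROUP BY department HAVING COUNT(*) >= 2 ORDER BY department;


Groups with count >= 2:
  Design: 3 -> PASS
  Finance: 2 -> PASS
  Legal: 2 -> PASS
  Marketing: 1 -> filtered out
  Sales: 1 -> filtered out


3 groups:
Design, 3
Finance, 2
Legal, 2


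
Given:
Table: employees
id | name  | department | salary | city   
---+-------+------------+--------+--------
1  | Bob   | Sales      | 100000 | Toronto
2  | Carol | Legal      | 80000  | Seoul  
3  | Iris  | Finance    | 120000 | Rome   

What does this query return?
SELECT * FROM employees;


SELECT * returns all 3 rows with all columns

3 rows:
1, Bob, Sales, 100000, Toronto
2, Carol, Legal, 80000, Seoul
3, Iris, Finance, 120000, Rome


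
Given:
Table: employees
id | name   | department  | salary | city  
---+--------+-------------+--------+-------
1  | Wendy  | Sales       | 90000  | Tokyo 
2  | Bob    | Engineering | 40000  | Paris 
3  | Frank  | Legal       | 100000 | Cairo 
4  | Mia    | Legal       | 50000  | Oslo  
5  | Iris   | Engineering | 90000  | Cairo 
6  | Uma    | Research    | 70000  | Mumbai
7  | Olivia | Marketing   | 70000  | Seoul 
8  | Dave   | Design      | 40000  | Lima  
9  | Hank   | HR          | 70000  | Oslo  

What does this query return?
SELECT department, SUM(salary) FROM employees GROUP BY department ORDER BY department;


Summing salary within each department:
  Design: 40000 = 40000
  Engineering: 40000 + 90000 = 130000
  HR: 70000 = 70000
  Legal: 100000 + 50000 = 150000
  Marketing: 70000 = 70000
  Research: 70000 = 70000
  Sales: 90000 = 90000


7 groups:
Design, 40000
Engineering, 130000
HR, 70000
Legal, 150000
Marketing, 70000
Research, 70000
Sales, 90000


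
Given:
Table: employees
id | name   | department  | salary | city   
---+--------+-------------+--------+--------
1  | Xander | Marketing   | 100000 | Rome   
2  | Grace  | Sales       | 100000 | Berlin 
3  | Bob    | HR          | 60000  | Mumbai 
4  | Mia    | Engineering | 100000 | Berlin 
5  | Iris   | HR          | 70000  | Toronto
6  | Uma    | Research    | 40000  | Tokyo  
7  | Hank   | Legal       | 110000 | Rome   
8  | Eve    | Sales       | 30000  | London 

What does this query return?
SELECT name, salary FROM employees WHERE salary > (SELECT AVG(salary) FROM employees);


Subquery: AVG(salary) = 76250.0
Filtering: salary > 76250.0
  Xander (100000) -> MATCH
  Grace (100000) -> MATCH
  Mia (100000) -> MATCH
  Hank (110000) -> MATCH


4 rows:
Xander, 100000
Grace, 100000
Mia, 100000
Hank, 110000


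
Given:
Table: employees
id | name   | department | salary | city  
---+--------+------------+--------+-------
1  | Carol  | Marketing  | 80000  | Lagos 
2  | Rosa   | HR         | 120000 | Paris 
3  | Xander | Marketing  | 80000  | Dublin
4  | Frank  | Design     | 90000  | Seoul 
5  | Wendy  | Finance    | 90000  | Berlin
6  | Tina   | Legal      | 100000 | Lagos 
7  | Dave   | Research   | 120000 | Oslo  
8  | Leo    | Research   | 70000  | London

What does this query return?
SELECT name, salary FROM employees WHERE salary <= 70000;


Filtering: salary <= 70000
Matching: 1 rows

1 rows:
Leo, 70000


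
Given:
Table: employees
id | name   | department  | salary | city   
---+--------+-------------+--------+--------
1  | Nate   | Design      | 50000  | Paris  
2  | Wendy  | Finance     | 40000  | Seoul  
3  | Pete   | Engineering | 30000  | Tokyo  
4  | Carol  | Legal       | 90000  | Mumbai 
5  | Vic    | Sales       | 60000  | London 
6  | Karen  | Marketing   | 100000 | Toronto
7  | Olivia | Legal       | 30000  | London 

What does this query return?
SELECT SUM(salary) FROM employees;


SUM(salary) = 50000 + 40000 + 30000 + 90000 + 60000 + 100000 + 30000 = 400000

400000


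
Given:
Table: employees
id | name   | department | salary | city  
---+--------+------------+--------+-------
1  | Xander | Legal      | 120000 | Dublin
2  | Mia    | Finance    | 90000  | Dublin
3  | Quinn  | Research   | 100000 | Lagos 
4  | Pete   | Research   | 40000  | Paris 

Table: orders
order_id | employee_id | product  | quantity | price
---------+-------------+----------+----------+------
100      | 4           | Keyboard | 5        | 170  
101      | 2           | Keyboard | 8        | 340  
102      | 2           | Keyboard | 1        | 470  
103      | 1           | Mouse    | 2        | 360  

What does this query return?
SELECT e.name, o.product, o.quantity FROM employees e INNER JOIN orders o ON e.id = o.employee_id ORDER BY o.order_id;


Joining employees.id = orders.employee_id:
  employee Pete (id=4) -> order Keyboard
  employee Mia (id=2) -> order Keyboard
  employee Mia (id=2) -> order Keyboard
  employee Xander (id=1) -> order Mouse


4 rows:
Pete, Keyboard, 5
Mia, Keyboard, 8
Mia, Keyboard, 1
Xander, Mouse, 2


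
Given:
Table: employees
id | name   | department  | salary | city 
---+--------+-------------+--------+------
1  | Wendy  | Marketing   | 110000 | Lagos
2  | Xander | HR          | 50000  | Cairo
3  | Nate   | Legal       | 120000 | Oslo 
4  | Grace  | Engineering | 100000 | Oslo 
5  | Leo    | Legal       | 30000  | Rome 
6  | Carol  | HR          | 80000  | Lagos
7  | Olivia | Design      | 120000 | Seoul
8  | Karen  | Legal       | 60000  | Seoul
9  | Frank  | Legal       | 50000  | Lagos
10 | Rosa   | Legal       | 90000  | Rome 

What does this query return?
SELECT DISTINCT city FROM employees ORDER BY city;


All 'city' values (row order): Lagos, Cairo, Oslo, Oslo, Rome, Lagos, Seoul, Seoul, Lagos, Rome
Removing duplicates leaves 5 unique value(s).

5 values:
Cairo
Lagos
Oslo
Rome
Seoul


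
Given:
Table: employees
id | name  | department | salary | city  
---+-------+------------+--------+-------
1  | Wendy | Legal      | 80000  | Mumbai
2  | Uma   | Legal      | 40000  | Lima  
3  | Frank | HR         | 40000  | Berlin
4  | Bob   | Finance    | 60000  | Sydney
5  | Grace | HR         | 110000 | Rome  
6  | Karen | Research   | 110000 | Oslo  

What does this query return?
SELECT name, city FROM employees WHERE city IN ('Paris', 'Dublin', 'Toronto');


Filtering: city IN ('Paris', 'Dublin', 'Toronto')
Matching: 0 rows

Empty result set (0 rows)


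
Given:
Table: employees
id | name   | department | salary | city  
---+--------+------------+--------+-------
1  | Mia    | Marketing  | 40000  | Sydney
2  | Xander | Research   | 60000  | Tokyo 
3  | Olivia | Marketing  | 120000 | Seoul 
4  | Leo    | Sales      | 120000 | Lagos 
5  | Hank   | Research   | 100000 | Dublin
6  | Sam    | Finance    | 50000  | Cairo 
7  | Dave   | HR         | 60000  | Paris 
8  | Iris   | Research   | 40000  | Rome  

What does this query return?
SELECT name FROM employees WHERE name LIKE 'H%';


LIKE 'H%' matches names starting with 'H'
Matching: 1

1 rows:
Hank


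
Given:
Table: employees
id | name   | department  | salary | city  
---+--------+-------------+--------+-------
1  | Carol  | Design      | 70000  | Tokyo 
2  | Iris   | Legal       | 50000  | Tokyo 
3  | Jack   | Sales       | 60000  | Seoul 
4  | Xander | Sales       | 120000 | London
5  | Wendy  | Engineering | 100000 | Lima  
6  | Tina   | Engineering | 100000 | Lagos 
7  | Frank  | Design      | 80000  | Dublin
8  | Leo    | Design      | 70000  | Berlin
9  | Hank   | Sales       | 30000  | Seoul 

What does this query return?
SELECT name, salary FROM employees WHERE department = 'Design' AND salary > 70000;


Filtering: department = 'Design' AND salary > 70000
Matching: 1 rows

1 rows:
Frank, 80000


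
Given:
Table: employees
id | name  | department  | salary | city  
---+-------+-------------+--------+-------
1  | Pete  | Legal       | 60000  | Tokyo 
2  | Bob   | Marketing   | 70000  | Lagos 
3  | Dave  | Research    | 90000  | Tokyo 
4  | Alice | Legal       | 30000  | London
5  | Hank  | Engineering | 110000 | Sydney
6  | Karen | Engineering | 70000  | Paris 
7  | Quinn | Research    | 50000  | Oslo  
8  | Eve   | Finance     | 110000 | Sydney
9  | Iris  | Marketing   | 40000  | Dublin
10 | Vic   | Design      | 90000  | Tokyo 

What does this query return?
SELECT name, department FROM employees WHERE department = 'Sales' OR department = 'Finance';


Filtering: department = 'Sales' OR 'Finance'
Matching: 1 rows

1 rows:
Eve, Finance


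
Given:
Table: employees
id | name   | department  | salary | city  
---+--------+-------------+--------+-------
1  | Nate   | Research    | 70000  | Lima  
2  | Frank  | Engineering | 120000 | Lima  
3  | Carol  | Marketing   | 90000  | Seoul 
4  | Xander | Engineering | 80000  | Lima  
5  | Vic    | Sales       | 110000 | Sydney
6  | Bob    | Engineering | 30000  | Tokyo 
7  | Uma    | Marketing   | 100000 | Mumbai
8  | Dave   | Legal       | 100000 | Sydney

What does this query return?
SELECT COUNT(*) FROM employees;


COUNT(*) counts all rows

8


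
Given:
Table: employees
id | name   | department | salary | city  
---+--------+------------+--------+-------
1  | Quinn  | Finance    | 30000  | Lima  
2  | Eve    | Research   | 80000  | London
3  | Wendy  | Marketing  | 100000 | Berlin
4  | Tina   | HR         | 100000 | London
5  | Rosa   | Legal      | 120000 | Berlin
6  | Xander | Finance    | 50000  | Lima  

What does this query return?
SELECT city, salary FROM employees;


Projecting columns: city, salary

6 rows:
Lima, 30000
London, 80000
Berlin, 100000
London, 100000
Berlin, 120000
Lima, 50000


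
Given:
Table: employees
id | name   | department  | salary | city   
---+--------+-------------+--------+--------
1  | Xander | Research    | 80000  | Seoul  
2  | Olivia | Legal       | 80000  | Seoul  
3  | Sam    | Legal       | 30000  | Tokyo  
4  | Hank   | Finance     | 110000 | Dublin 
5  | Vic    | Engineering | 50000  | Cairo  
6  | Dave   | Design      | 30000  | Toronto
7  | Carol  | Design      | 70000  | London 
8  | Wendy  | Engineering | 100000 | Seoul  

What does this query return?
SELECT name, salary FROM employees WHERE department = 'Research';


Filtering: department = 'Research'
Matching rows: 1

1 rows:
Xander, 80000


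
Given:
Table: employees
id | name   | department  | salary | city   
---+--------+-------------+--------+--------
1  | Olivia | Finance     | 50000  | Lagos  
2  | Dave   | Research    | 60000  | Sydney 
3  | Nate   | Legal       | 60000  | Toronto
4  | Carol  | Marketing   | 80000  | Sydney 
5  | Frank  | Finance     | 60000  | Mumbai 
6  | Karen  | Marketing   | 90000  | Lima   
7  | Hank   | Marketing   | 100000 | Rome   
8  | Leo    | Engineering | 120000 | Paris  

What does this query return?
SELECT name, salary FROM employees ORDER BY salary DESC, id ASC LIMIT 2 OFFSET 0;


Sort by salary DESC (id ASC tiebreak), then skip 0 and take 2
Rows 1 through 2

2 rows:
Leo, 120000
Hank, 100000


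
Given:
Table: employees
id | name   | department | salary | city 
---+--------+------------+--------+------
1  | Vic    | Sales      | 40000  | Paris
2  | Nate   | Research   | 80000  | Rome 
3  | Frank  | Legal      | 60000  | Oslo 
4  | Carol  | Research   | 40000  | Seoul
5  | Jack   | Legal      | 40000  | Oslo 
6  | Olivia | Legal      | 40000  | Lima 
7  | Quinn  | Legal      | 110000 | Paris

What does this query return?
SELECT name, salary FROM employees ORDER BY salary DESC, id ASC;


Sorting by salary DESC, then id ASC for ties

7 rows:
Quinn, 110000
Nate, 80000
Frank, 60000
Vic, 40000
Carol, 40000
Jack, 40000
Olivia, 40000
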